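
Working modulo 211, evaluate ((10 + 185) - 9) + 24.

10 + 185 = 195
195 - 9 = 186
186 + 24 = 210

210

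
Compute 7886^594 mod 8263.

263

By square-and-multiply:
7886^1 ≡ 7886 (mod 8263)
7886^2 ≡ 7886^2 = 62188996 ≡ 1658 (mod 8263)
7886^4 ≡ 1658^2 = 2748964 ≡ 5648 (mod 8263)
7886^8 ≡ 5648^2 = 31899904 ≡ 4724 (mod 8263)
7886^16 ≡ 4724^2 = 22316176 ≡ 6076 (mod 8263)
7886^32 ≡ 6076^2 = 36917776 ≡ 6955 (mod 8263)
7886^64 ≡ 6955^2 = 48372025 ≡ 423 (mod 8263)
7886^128 ≡ 423^2 = 178929 ≡ 5406 (mod 8263)
7886^256 ≡ 5406^2 = 29224836 ≡ 6868 (mod 8263)
7886^512 ≡ 6868^2 = 47169424 ≡ 4220 (mod 8263)
7886^594 = 7886^512 × 7886^64 × 7886^16 × 7886^2 ≡ 4220 × 423 × 6076 × 1658 (mod 8263).
Accumulate the product:
4220 × 423 = 1785060 ≡ 252
252 × 6076 = 1531152 ≡ 2497
2497 × 1658 = 4140026 ≡ 263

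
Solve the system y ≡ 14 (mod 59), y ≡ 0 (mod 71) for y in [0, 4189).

59⁻¹ mod 71: 59×65 ≡ 1 (mod 71), so 59⁻¹ ≡ 65.
y = 14 + 59×((0 − 14)×65 mod 71) = 14 + 59×13 = 781.
Check: 781 mod 59 = 14, 781 mod 71 = 0. ✓

781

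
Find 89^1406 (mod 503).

216

Using repeated squaring:
1406 in binary is 10101111110, i.e. 1406 = 1024 + 256 + 64 + 32 + 16 + 8 + 4 + 2.
89^1 ≡ 89 (mod 503)
89^2 ≡ 89^2 = 7921 ≡ 376 (mod 503)
89^4 ≡ 376^2 = 141376 ≡ 33 (mod 503)
89^8 ≡ 33^2 = 1089 ≡ 83 (mod 503)
89^16 ≡ 83^2 = 6889 ≡ 350 (mod 503)
89^32 ≡ 350^2 = 122500 ≡ 271 (mod 503)
89^64 ≡ 271^2 = 73441 ≡ 3 (mod 503)
89^128 ≡ 3^2 = 9 (mod 503)
89^256 ≡ 9^2 = 81 (mod 503)
89^512 ≡ 81^2 = 6561 ≡ 22 (mod 503)
89^1024 ≡ 22^2 = 484 (mod 503)
89^1406 = 89^1024 × 89^256 × 89^64 × 89^32 × 89^16 × 89^8 × 89^4 × 89^2 ≡ 484 × 81 × 3 × 271 × 350 × 83 × 33 × 376 (mod 503).
Accumulate the product:
484 × 81 = 39204 ≡ 473
473 × 3 = 1419 ≡ 413
413 × 271 = 111923 ≡ 257
257 × 350 = 89950 ≡ 416
416 × 83 = 34528 ≡ 324
324 × 33 = 10692 ≡ 129
129 × 376 = 48504 ≡ 216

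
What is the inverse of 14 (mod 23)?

5

23 = 1*14 + 9
14 = 1*9 + 5
9 = 1*5 + 4
5 = 1*4 + 1
4 = 4*1 + 0
gcd(14, 23) = 1, so the inverse exists.
Back-substitute for 1:
1 = 1*5 − 1*4
  = −1*9 + 2*5
  = 2*14 − 3*9
  = −3*23 + 5*14
So 14⁻¹ ≡ 5 (mod 23).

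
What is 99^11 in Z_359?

Compute successive squares:
11 in binary is 1011, i.e. 11 = 8 + 2 + 1.
99^1 ≡ 99 (mod 359)
99^2 ≡ 99^2 = 9801 ≡ 108 (mod 359)
99^4 ≡ 108^2 = 11664 ≡ 176 (mod 359)
99^8 ≡ 176^2 = 30976 ≡ 102 (mod 359)
99^11 = 99^8 × 99^2 × 99^1 ≡ 102 × 108 × 99 (mod 359).
Accumulate the product:
102 × 108 = 11016 ≡ 246
246 × 99 = 24354 ≡ 301

301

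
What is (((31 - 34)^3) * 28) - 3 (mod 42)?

31 - 34 = -3 ≡ 39 (mod 42)
(39)^3 ≡ 15 (mod 42)
15 * 28 = 420 ≡ 0 (mod 42)
0 - 3 = -3 ≡ 39 (mod 42)

39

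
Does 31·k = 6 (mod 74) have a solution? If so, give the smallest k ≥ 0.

36

gcd(31, 74) = 1, so a unique solution mod 74 exists.
31⁻¹ ≡ 43 (mod 74).
k ≡ 43·6 ≡ 36 (mod 74).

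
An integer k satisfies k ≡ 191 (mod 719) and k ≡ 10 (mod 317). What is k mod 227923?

46926

719⁻¹ mod 317: 719×138 ≡ 1 (mod 317), so 719⁻¹ ≡ 138.
k = 191 + 719×((10 − 191)×138 mod 317) = 191 + 719×65 = 46926.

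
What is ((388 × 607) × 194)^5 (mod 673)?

388 × 607 = 235516 ≡ 639 (mod 673)
639 × 194 = 123966 ≡ 134 (mod 673)
(134)^5 ≡ 531 (mod 673)

531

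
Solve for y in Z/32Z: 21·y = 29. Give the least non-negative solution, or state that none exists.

9

gcd(21, 32) = 1, so a unique solution mod 32 exists.
21⁻¹ ≡ 29 (mod 32).
y ≡ 29·29 ≡ 9 (mod 32).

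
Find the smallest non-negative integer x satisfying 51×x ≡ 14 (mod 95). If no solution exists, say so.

4

gcd(51, 95) = 1, so a unique solution mod 95 exists.
51⁻¹ ≡ 41 (mod 95).
x ≡ 41×14 ≡ 4 (mod 95).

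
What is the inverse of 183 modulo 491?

381

491 = 2×183 + 125
183 = 1×125 + 58
125 = 2×58 + 9
58 = 6×9 + 4
9 = 2×4 + 1
4 = 4×1 + 0
gcd(183, 491) = 1, so the inverse exists.
Back-substitute for 1:
1 = 1×9 − 2×4
  = −2×58 + 13×9
  = 13×125 − 28×58
  = −28×183 + 41×125
  = 41×491 − 110×183
So 183⁻¹ ≡ −110 ≡ 381 (mod 491).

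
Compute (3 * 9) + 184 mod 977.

3 * 9 = 27
27 + 184 = 211

211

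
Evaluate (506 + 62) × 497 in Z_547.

506 + 62 = 568 ≡ 21 (mod 547)
21 × 497 = 10437 ≡ 44 (mod 547)

44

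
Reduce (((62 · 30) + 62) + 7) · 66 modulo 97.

62 · 30 = 1860 ≡ 17 (mod 97)
17 + 62 = 79
79 + 7 = 86
86 · 66 = 5676 ≡ 50 (mod 97)

50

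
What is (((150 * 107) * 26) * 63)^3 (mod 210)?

150 * 107 = 16050 ≡ 90 (mod 210)
90 * 26 = 2340 ≡ 30 (mod 210)
30 * 63 = 1890 ≡ 0 (mod 210)
(0)^3 ≡ 0 (mod 210)

0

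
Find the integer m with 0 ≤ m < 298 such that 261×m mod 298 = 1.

298 = 1·261 + 37
261 = 7·37 + 2
37 = 18·2 + 1
2 = 2·1 + 0
gcd(261, 298) = 1, so the inverse exists.
Back-substitute for 1:
1 = 1·37 − 18·2
  = −18·261 + 127·37
  = 127·298 − 145·261
So 261⁻¹ ≡ −145 ≡ 153 (mod 298).

153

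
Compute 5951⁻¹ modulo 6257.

Apply the Euclidean algorithm and back-substitute:
6257 = 1*5951 + 306
5951 = 19*306 + 137
306 = 2*137 + 32
137 = 4*32 + 9
32 = 3*9 + 5
9 = 1*5 + 4
5 = 1*4 + 1
4 = 4*1 + 0
gcd(5951, 6257) = 1, so the inverse exists.
Bézout: 1 = 1303*6257 − 1370*5951.
So 5951⁻¹ ≡ −1370 ≡ 4887 (mod 6257).

4887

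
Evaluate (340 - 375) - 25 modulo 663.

340 - 375 = -35 ≡ 628 (mod 663)
628 - 25 = 603

603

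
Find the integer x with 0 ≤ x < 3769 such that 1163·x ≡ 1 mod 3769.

3594

Run the extended Euclidean algorithm:
3769 = 3×1163 + 280
1163 = 4×280 + 43
280 = 6×43 + 22
43 = 1×22 + 21
22 = 1×21 + 1
21 = 21×1 + 0
gcd(1163, 3769) = 1, so the inverse exists.
Bézout: 1 = 54×3769 − 175×1163.
So 1163⁻¹ ≡ −175 ≡ 3594 (mod 3769).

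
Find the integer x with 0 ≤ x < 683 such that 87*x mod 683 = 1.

526

Run the extended Euclidean algorithm:
683 = 7·87 + 74
87 = 1·74 + 13
74 = 5·13 + 9
13 = 1·9 + 4
9 = 2·4 + 1
4 = 4·1 + 0
gcd(87, 683) = 1, so the inverse exists.
Bézout: 1 = 20·683 − 157·87.
So 87⁻¹ ≡ −157 ≡ 526 (mod 683).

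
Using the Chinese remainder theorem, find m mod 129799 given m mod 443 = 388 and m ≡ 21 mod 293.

102278

443⁻¹ mod 293: 443·84 ≡ 1 (mod 293), so 443⁻¹ ≡ 84.
m = 388 + 443·((21 − 388)·84 mod 293) = 388 + 443·230 = 102278.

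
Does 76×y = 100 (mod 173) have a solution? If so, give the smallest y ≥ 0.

gcd(76, 173) = 1, so a unique solution mod 173 exists.
76⁻¹ ≡ 107 (mod 173).
y ≡ 107×100 ≡ 147 (mod 173).

147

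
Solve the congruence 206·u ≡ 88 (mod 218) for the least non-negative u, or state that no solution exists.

gcd(206, 218) = 2, and 2 | 88, so solutions exist.
Divide through by 2: 103·u mod 109 = 44.
103⁻¹ ≡ 18 (mod 109).
u ≡ 18·44 ≡ 29 (mod 109).
The smallest non-negative solution is u = 29.

29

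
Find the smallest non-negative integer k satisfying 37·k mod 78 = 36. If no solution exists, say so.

60

gcd(37, 78) = 1, so a unique solution mod 78 exists.
37⁻¹ ≡ 19 (mod 78).
k ≡ 19·36 ≡ 60 (mod 78).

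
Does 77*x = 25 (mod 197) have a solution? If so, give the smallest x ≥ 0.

gcd(77, 197) = 1, so a unique solution mod 197 exists.
77⁻¹ ≡ 87 (mod 197).
x ≡ 87*25 ≡ 8 (mod 197).

8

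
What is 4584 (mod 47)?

25

4584 = 97×47 + 25, so 4584 ≡ 25 (mod 47).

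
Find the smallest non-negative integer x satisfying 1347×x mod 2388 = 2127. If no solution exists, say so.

gcd(1347, 2388) = 3, and 3 | 2127, so solutions exist.
Divide through by 3: 449×x mod 796 = 709.
449⁻¹ ≡ 757 (mod 796).
x ≡ 757×709 ≡ 209 (mod 796).
The smallest non-negative solution is x = 209.

209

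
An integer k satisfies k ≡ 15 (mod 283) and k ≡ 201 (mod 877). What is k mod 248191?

47559

283⁻¹ mod 877: 283·595 ≡ 1 (mod 877), so 283⁻¹ ≡ 595.
k = 15 + 283·((201 − 15)·595 mod 877) = 15 + 283·168 = 47559.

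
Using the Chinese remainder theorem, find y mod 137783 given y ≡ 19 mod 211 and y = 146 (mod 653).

211⁻¹ mod 653: 211·359 ≡ 1 (mod 653), so 211⁻¹ ≡ 359.
y = 19 + 211·((146 − 19)·359 mod 653) = 19 + 211·536 = 113115.

113115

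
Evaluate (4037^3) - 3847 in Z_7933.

4445

(4037)^3 ≡ 359 (mod 7933)
359 - 3847 = -3488 ≡ 4445 (mod 7933)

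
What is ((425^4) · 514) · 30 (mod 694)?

670

(425)^4 ≡ 219 (mod 694)
219 · 514 = 112566 ≡ 138 (mod 694)
138 · 30 = 4140 ≡ 670 (mod 694)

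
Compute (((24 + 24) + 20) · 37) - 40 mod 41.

16

24 + 24 = 48 ≡ 7 (mod 41)
7 + 20 = 27
27 · 37 = 999 ≡ 15 (mod 41)
15 - 40 = -25 ≡ 16 (mod 41)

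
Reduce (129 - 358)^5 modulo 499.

464

129 - 358 = -229 ≡ 270 (mod 499)
(270)^5 ≡ 464 (mod 499)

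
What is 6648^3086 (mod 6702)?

6240

3086 in binary is 110000001110, i.e. 3086 = 2048 + 1024 + 8 + 4 + 2.
6648^1 ≡ 6648 (mod 6702)
6648^2 ≡ 6648^2 = 44195904 ≡ 2916 (mod 6702)
6648^4 ≡ 2916^2 = 8503056 ≡ 4920 (mod 6702)
6648^8 ≡ 4920^2 = 24206400 ≡ 5478 (mod 6702)
6648^16 ≡ 5478^2 = 30008484 ≡ 3630 (mod 6702)
6648^32 ≡ 3630^2 = 13176900 ≡ 768 (mod 6702)
6648^64 ≡ 768^2 = 589824 ≡ 48 (mod 6702)
6648^128 ≡ 48^2 = 2304 (mod 6702)
6648^256 ≡ 2304^2 = 5308416 ≡ 432 (mod 6702)
6648^512 ≡ 432^2 = 186624 ≡ 5670 (mod 6702)
6648^1024 ≡ 5670^2 = 32148900 ≡ 6108 (mod 6702)
6648^2048 ≡ 6108^2 = 37307664 ≡ 4332 (mod 6702)
6648^3086 = 6648^2048 · 6648^1024 · 6648^8 · 6648^4 · 6648^2 ≡ 4332 · 6108 · 5478 · 4920 · 2916 (mod 6702).
Accumulate the product:
4332 · 6108 = 26459856 ≡ 360
360 · 5478 = 1972080 ≡ 1692
1692 · 4920 = 8324640 ≡ 756
756 · 2916 = 2204496 ≡ 6240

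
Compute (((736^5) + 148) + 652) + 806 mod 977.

(736)^5 ≡ 167 (mod 977)
167 + 148 = 315
315 + 652 = 967
967 + 806 = 1773 ≡ 796 (mod 977)

796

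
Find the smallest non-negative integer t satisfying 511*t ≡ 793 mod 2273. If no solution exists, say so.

6

gcd(511, 2273) = 1, so a unique solution mod 2273 exists.
511⁻¹ ≡ 1201 (mod 2273).
t ≡ 1201*793 ≡ 6 (mod 2273).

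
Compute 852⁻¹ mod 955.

853

Run the extended Euclidean algorithm:
955 = 1*852 + 103
852 = 8*103 + 28
103 = 3*28 + 19
28 = 1*19 + 9
19 = 2*9 + 1
9 = 9*1 + 0
gcd(852, 955) = 1, so the inverse exists.
Back-substitute for 1:
1 = 1*19 − 2*9
  = −2*28 + 3*19
  = 3*103 − 11*28
  = −11*852 + 91*103
  = 91*955 − 102*852
So 852⁻¹ ≡ −102 ≡ 853 (mod 955).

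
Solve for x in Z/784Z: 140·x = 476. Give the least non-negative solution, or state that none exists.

gcd(140, 784) = 28, and 28 | 476, so solutions exist.
Divide through by 28: 5·x ≡ 17 mod 28.
5⁻¹ ≡ 17 (mod 28).
x ≡ 17·17 ≡ 9 (mod 28).
The smallest non-negative solution is x = 9.

9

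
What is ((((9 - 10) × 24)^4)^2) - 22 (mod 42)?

9 - 10 = -1 ≡ 41 (mod 42)
41 × 24 = 984 ≡ 18 (mod 42)
(18)^4 ≡ 18 (mod 42)
(18)^2 ≡ 30 (mod 42)
30 - 22 = 8

8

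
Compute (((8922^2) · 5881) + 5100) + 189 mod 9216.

(8922)^2 ≡ 3492 (mod 9216)
3492 · 5881 = 20536452 ≡ 3204 (mod 9216)
3204 + 5100 = 8304
8304 + 189 = 8493

8493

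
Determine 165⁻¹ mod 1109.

410

By the extended Euclidean algorithm:
1109 = 6×165 + 119
165 = 1×119 + 46
119 = 2×46 + 27
46 = 1×27 + 19
27 = 1×19 + 8
19 = 2×8 + 3
8 = 2×3 + 2
3 = 1×2 + 1
2 = 2×1 + 0
gcd(165, 1109) = 1, so the inverse exists.
Back-substitute for 1:
1 = 1×3 − 1×2
  = −1×8 + 3×3
  = 3×19 − 7×8
  = −7×27 + 10×19
  = 10×46 − 17×27
  = −17×119 + 44×46
  = 44×165 − 61×119
  = −61×1109 + 410×165
So 165⁻¹ ≡ 410 (mod 1109).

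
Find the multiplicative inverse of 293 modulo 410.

7

Apply the Euclidean algorithm and back-substitute:
410 = 1*293 + 117
293 = 2*117 + 59
117 = 1*59 + 58
59 = 1*58 + 1
58 = 58*1 + 0
gcd(293, 410) = 1, so the inverse exists.
Bézout: 1 = −5*410 + 7*293.
So 293⁻¹ ≡ 7 (mod 410).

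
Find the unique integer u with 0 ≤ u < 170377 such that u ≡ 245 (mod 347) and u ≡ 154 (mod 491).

93935

347⁻¹ mod 491: 347*283 ≡ 1 (mod 491), so 347⁻¹ ≡ 283.
u = 245 + 347*((154 − 245)*283 mod 491) = 245 + 347*270 = 93935.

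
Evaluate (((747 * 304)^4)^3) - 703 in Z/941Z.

747 * 304 = 227088 ≡ 307 (mod 941)
(307)^4 ≡ 558 (mod 941)
(558)^3 ≡ 518 (mod 941)
518 - 703 = -185 ≡ 756 (mod 941)

756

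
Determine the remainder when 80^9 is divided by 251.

9 in binary is 1001, i.e. 9 = 8 + 1.
80^1 ≡ 80 (mod 251)
80^2 ≡ 80^2 = 6400 ≡ 125 (mod 251)
80^4 ≡ 125^2 = 15625 ≡ 63 (mod 251)
80^8 ≡ 63^2 = 3969 ≡ 204 (mod 251)
80^9 = 80^8 * 80^1 ≡ 204 * 80 (mod 251).
204 * 80 = 16320 ≡ 5 (mod 251).

5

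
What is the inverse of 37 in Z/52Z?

45

52 = 1×37 + 15
37 = 2×15 + 7
15 = 2×7 + 1
7 = 7×1 + 0
gcd(37, 52) = 1, so the inverse exists.
Back-substitute for 1:
1 = 1×15 − 2×7
  = −2×37 + 5×15
  = 5×52 − 7×37
So 37⁻¹ ≡ −7 ≡ 45 (mod 52).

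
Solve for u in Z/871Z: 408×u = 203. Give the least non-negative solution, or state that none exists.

246

gcd(408, 871) = 1, so a unique solution mod 871 exists.
408⁻¹ ≡ 190 (mod 871).
u ≡ 190×203 ≡ 246 (mod 871).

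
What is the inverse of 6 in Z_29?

5

Apply the Euclidean algorithm and back-substitute:
29 = 4·6 + 5
6 = 1·5 + 1
5 = 5·1 + 0
gcd(6, 29) = 1, so the inverse exists.
Back-substitute for 1:
1 = 1·6 − 1·5
  = −1·29 + 5·6
So 6⁻¹ ≡ 5 (mod 29).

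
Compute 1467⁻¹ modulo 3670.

733

Run the extended Euclidean algorithm:
3670 = 2·1467 + 736
1467 = 1·736 + 731
736 = 1·731 + 5
731 = 146·5 + 1
5 = 5·1 + 0
gcd(1467, 3670) = 1, so the inverse exists.
Back-substitute for 1:
1 = 1·731 − 146·5
  = −146·736 + 147·731
  = 147·1467 − 293·736
  = −293·3670 + 733·1467
So 1467⁻¹ ≡ 733 (mod 3670).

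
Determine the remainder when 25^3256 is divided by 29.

25

3256 in binary is 110010111000, i.e. 3256 = 2048 + 1024 + 128 + 32 + 16 + 8.
25^1 ≡ 25 (mod 29)
25^2 ≡ 25^2 = 625 ≡ 16 (mod 29)
25^4 ≡ 16^2 = 256 ≡ 24 (mod 29)
25^8 ≡ 24^2 = 576 ≡ 25 (mod 29)
25^16 ≡ 25^2 = 625 ≡ 16 (mod 29)
25^32 ≡ 16^2 = 256 ≡ 24 (mod 29)
25^64 ≡ 24^2 = 576 ≡ 25 (mod 29)
25^128 ≡ 25^2 = 625 ≡ 16 (mod 29)
25^256 ≡ 16^2 = 256 ≡ 24 (mod 29)
25^512 ≡ 24^2 = 576 ≡ 25 (mod 29)
25^1024 ≡ 25^2 = 625 ≡ 16 (mod 29)
25^2048 ≡ 16^2 = 256 ≡ 24 (mod 29)
25^3256 = 25^2048 * 25^1024 * 25^128 * 25^32 * 25^16 * 25^8 ≡ 24 * 16 * 16 * 24 * 16 * 25 (mod 29).
Accumulate the product:
24 * 16 = 384 ≡ 7
7 * 16 = 112 ≡ 25
25 * 24 = 600 ≡ 20
20 * 16 = 320 ≡ 1
1 * 25 = 25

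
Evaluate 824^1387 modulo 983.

By square-and-multiply:
1387 in binary is 10101101011, i.e. 1387 = 1024 + 256 + 64 + 32 + 8 + 2 + 1.
824^1 ≡ 824 (mod 983)
824^2 ≡ 824^2 = 678976 ≡ 706 (mod 983)
824^4 ≡ 706^2 = 498436 ≡ 55 (mod 983)
824^8 ≡ 55^2 = 3025 ≡ 76 (mod 983)
824^16 ≡ 76^2 = 5776 ≡ 861 (mod 983)
824^32 ≡ 861^2 = 741321 ≡ 139 (mod 983)
824^64 ≡ 139^2 = 19321 ≡ 644 (mod 983)
824^128 ≡ 644^2 = 414736 ≡ 893 (mod 983)
824^256 ≡ 893^2 = 797449 ≡ 236 (mod 983)
824^512 ≡ 236^2 = 55696 ≡ 648 (mod 983)
824^1024 ≡ 648^2 = 419904 ≡ 163 (mod 983)
824^1387 = 824^1024 * 824^256 * 824^64 * 824^32 * 824^8 * 824^2 * 824^1 ≡ 163 * 236 * 644 * 139 * 76 * 706 * 824 (mod 983).
Accumulate the product:
163 * 236 = 38468 ≡ 131
131 * 644 = 84364 ≡ 809
809 * 139 = 112451 ≡ 389
389 * 76 = 29564 ≡ 74
74 * 706 = 52244 ≡ 145
145 * 824 = 119480 ≡ 537

537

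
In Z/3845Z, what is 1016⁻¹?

Apply the Euclidean algorithm and back-substitute:
3845 = 3·1016 + 797
1016 = 1·797 + 219
797 = 3·219 + 140
219 = 1·140 + 79
140 = 1·79 + 61
79 = 1·61 + 18
61 = 3·18 + 7
18 = 2·7 + 4
7 = 1·4 + 3
4 = 1·3 + 1
3 = 3·1 + 0
gcd(1016, 3845) = 1, so the inverse exists.
Back-substitute for 1:
1 = 1·4 − 1·3
  = −1·7 + 2·4
  = 2·18 − 5·7
  = −5·61 + 17·18
  = 17·79 − 22·61
  = −22·140 + 39·79
  = 39·219 − 61·140
  = −61·797 + 222·219
  = 222·1016 − 283·797
  = −283·3845 + 1071·1016
So 1016⁻¹ ≡ 1071 (mod 3845).

1071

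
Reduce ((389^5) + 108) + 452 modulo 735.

(389)^5 ≡ 149 (mod 735)
149 + 108 = 257
257 + 452 = 709

709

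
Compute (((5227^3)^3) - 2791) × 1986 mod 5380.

1056

(5227)^3 ≡ 1503 (mod 5380)
(1503)^3 ≡ 4807 (mod 5380)
4807 - 2791 = 2016
2016 × 1986 = 4003776 ≡ 1056 (mod 5380)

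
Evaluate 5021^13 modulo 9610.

13 in binary is 1101, i.e. 13 = 8 + 4 + 1.
5021^1 ≡ 5021 (mod 9610)
5021^2 ≡ 5021^2 = 25210441 ≡ 3411 (mod 9610)
5021^4 ≡ 3411^2 = 11634921 ≡ 6821 (mod 9610)
5021^8 ≡ 6821^2 = 46526041 ≡ 4031 (mod 9610)
5021^13 = 5021^8 * 5021^4 * 5021^1 ≡ 4031 * 6821 * 5021 (mod 9610).
Accumulate the product:
4031 * 6821 = 27495451 ≡ 1241
1241 * 5021 = 6231061 ≡ 3781

3781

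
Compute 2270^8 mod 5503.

2270^1 ≡ 2270 (mod 5503)
2270^2 ≡ 2270^2 = 5152900 ≡ 2092 (mod 5503)
2270^4 ≡ 2092^2 = 4376464 ≡ 1579 (mod 5503)
2270^8 ≡ 1579^2 = 2493241 ≡ 382 (mod 5503)
So 2270^8 ≡ 382 (mod 5503).

382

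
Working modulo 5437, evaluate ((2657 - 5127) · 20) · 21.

2657 - 5127 = -2470 ≡ 2967 (mod 5437)
2967 · 20 = 59340 ≡ 4970 (mod 5437)
4970 · 21 = 104370 ≡ 1067 (mod 5437)

1067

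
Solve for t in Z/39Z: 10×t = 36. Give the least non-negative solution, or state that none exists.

27

gcd(10, 39) = 1, so a unique solution mod 39 exists.
10⁻¹ ≡ 4 (mod 39).
t ≡ 4×36 ≡ 27 (mod 39).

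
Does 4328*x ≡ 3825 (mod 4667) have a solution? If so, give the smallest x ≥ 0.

gcd(4328, 4667) = 1, so a unique solution mod 4667 exists.
4328⁻¹ ≡ 3249 (mod 4667).
x ≡ 3249*3825 ≡ 3871 (mod 4667).

3871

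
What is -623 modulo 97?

56

-623 = -7×97 + 56, so -623 ≡ 56 (mod 97).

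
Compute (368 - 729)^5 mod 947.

117

368 - 729 = -361 ≡ 586 (mod 947)
(586)^5 ≡ 117 (mod 947)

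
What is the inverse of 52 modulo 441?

229

441 = 8*52 + 25
52 = 2*25 + 2
25 = 12*2 + 1
2 = 2*1 + 0
gcd(52, 441) = 1, so the inverse exists.
Bézout: 1 = 25*441 − 212*52.
So 52⁻¹ ≡ −212 ≡ 229 (mod 441).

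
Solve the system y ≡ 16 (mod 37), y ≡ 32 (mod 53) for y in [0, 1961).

37⁻¹ mod 53: 37·43 ≡ 1 (mod 53), so 37⁻¹ ≡ 43.
y = 16 + 37·((32 − 16)·43 mod 53) = 16 + 37·52 = 1940.
Check: 1940 mod 37 = 16, 1940 mod 53 = 32. ✓

1940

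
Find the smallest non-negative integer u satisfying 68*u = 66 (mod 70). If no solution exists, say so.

gcd(68, 70) = 2, and 2 | 66, so solutions exist.
Divide through by 2: 34*u ≡ 33 (mod 35).
34⁻¹ ≡ 34 (mod 35).
u ≡ 34*33 ≡ 2 (mod 35).
The smallest non-negative solution is u = 2.

2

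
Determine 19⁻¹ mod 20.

By the extended Euclidean algorithm:
20 = 1×19 + 1
19 = 19×1 + 0
gcd(19, 20) = 1, so the inverse exists.
Back-substitute for 1:
1 = 1×20 − 1×19
So 19⁻¹ ≡ −1 ≡ 19 (mod 20).

19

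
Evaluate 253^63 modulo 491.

338

63 in binary is 111111, i.e. 63 = 32 + 16 + 8 + 4 + 2 + 1.
253^1 ≡ 253 (mod 491)
253^2 ≡ 253^2 = 64009 ≡ 179 (mod 491)
253^4 ≡ 179^2 = 32041 ≡ 126 (mod 491)
253^8 ≡ 126^2 = 15876 ≡ 164 (mod 491)
253^16 ≡ 164^2 = 26896 ≡ 382 (mod 491)
253^32 ≡ 382^2 = 145924 ≡ 97 (mod 491)
253^63 = 253^32 × 253^16 × 253^8 × 253^4 × 253^2 × 253^1 ≡ 97 × 382 × 164 × 126 × 179 × 253 (mod 491).
Accumulate the product:
97 × 382 = 37054 ≡ 229
229 × 164 = 37556 ≡ 240
240 × 126 = 30240 ≡ 289
289 × 179 = 51731 ≡ 176
176 × 253 = 44528 ≡ 338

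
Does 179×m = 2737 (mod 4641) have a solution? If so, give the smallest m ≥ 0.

119

gcd(179, 4641) = 1, so a unique solution mod 4641 exists.
179⁻¹ ≡ 3215 (mod 4641).
m ≡ 3215×2737 ≡ 119 (mod 4641).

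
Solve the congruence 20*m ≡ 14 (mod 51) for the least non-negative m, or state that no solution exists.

gcd(20, 51) = 1, so a unique solution mod 51 exists.
20⁻¹ ≡ 23 (mod 51).
m ≡ 23*14 ≡ 16 (mod 51).

16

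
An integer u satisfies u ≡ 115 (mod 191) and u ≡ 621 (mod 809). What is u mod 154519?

149477

191⁻¹ mod 809: 191*737 ≡ 1 (mod 809), so 191⁻¹ ≡ 737.
u = 115 + 191*((621 − 115)*737 mod 809) = 115 + 191*782 = 149477.
Check: 149477 mod 191 = 115, 149477 mod 809 = 621. ✓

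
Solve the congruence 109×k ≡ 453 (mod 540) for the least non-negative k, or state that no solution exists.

gcd(109, 540) = 1, so a unique solution mod 540 exists.
109⁻¹ ≡ 109 (mod 540).
k ≡ 109×453 ≡ 237 (mod 540).

237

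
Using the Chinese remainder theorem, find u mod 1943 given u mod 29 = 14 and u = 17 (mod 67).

1290

29⁻¹ mod 67: 29·37 ≡ 1 (mod 67), so 29⁻¹ ≡ 37.
u = 14 + 29·((17 − 14)·37 mod 67) = 14 + 29·44 = 1290.
Check: 1290 mod 29 = 14, 1290 mod 67 = 17. ✓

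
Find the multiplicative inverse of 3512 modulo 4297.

1467

By the extended Euclidean algorithm:
4297 = 1×3512 + 785
3512 = 4×785 + 372
785 = 2×372 + 41
372 = 9×41 + 3
41 = 13×3 + 2
3 = 1×2 + 1
2 = 2×1 + 0
gcd(3512, 4297) = 1, so the inverse exists.
Back-substitute for 1:
1 = 1×3 − 1×2
  = −1×41 + 14×3
  = 14×372 − 127×41
  = −127×785 + 268×372
  = 268×3512 − 1199×785
  = −1199×4297 + 1467×3512
So 3512⁻¹ ≡ 1467 (mod 4297).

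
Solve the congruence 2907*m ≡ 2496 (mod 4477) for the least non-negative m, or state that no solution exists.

4099

gcd(2907, 4477) = 1, so a unique solution mod 4477 exists.
2907⁻¹ ≡ 807 (mod 4477).
m ≡ 807*2496 ≡ 4099 (mod 4477).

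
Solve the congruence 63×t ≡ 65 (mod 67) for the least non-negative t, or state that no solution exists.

gcd(63, 67) = 1, so a unique solution mod 67 exists.
63⁻¹ ≡ 50 (mod 67).
t ≡ 50×65 ≡ 34 (mod 67).

34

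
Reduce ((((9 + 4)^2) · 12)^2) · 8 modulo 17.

13

9 + 4 = 13
(13)^2 ≡ 16 (mod 17)
16 · 12 = 192 ≡ 5 (mod 17)
(5)^2 ≡ 8 (mod 17)
8 · 8 = 64 ≡ 13 (mod 17)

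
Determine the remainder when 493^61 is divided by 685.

583

Compute successive squares:
61 in binary is 111101, i.e. 61 = 32 + 16 + 8 + 4 + 1.
493^1 ≡ 493 (mod 685)
493^2 ≡ 493^2 = 243049 ≡ 559 (mod 685)
493^4 ≡ 559^2 = 312481 ≡ 121 (mod 685)
493^8 ≡ 121^2 = 14641 ≡ 256 (mod 685)
493^16 ≡ 256^2 = 65536 ≡ 461 (mod 685)
493^32 ≡ 461^2 = 212521 ≡ 171 (mod 685)
493^61 = 493^32 · 493^16 · 493^8 · 493^4 · 493^1 ≡ 171 · 461 · 256 · 121 · 493 (mod 685).
Accumulate the product:
171 · 461 = 78831 ≡ 56
56 · 256 = 14336 ≡ 636
636 · 121 = 76956 ≡ 236
236 · 493 = 116348 ≡ 583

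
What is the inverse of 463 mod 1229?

868

1229 = 2·463 + 303
463 = 1·303 + 160
303 = 1·160 + 143
160 = 1·143 + 17
143 = 8·17 + 7
17 = 2·7 + 3
7 = 2·3 + 1
3 = 3·1 + 0
gcd(463, 1229) = 1, so the inverse exists.
Back-substitute for 1:
1 = 1·7 − 2·3
  = −2·17 + 5·7
  = 5·143 − 42·17
  = −42·160 + 47·143
  = 47·303 − 89·160
  = −89·463 + 136·303
  = 136·1229 − 361·463
So 463⁻¹ ≡ −361 ≡ 868 (mod 1229).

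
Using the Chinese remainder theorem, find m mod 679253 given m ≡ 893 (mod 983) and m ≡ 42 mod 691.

983⁻¹ mod 691: 983×381 ≡ 1 (mod 691), so 983⁻¹ ≡ 381.
m = 893 + 983×((42 − 893)×381 mod 691) = 893 + 983×539 = 530730.

530730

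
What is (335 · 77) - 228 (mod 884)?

815

335 · 77 = 25795 ≡ 159 (mod 884)
159 - 228 = -69 ≡ 815 (mod 884)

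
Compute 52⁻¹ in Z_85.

85 = 1×52 + 33
52 = 1×33 + 19
33 = 1×19 + 14
19 = 1×14 + 5
14 = 2×5 + 4
5 = 1×4 + 1
4 = 4×1 + 0
gcd(52, 85) = 1, so the inverse exists.
Back-substitute for 1:
1 = 1×5 − 1×4
  = −1×14 + 3×5
  = 3×19 − 4×14
  = −4×33 + 7×19
  = 7×52 − 11×33
  = −11×85 + 18×52
So 52⁻¹ ≡ 18 (mod 85).

18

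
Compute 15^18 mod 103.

Compute successive squares:
18 in binary is 10010, i.e. 18 = 16 + 2.
15^1 ≡ 15 (mod 103)
15^2 ≡ 15^2 = 225 ≡ 19 (mod 103)
15^4 ≡ 19^2 = 361 ≡ 52 (mod 103)
15^8 ≡ 52^2 = 2704 ≡ 26 (mod 103)
15^16 ≡ 26^2 = 676 ≡ 58 (mod 103)
15^18 = 15^16 × 15^2 ≡ 58 × 19 (mod 103).
58 × 19 = 1102 ≡ 72 (mod 103).

72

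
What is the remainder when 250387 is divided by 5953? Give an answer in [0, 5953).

250387 = 42×5953 + 361, so 250387 ≡ 361 (mod 5953).

361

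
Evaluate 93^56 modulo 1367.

268

56 in binary is 111000, i.e. 56 = 32 + 16 + 8.
93^1 ≡ 93 (mod 1367)
93^2 ≡ 93^2 = 8649 ≡ 447 (mod 1367)
93^4 ≡ 447^2 = 199809 ≡ 227 (mod 1367)
93^8 ≡ 227^2 = 51529 ≡ 950 (mod 1367)
93^16 ≡ 950^2 = 902500 ≡ 280 (mod 1367)
93^32 ≡ 280^2 = 78400 ≡ 481 (mod 1367)
93^56 = 93^32 * 93^16 * 93^8 ≡ 481 * 280 * 950 (mod 1367).
Accumulate the product:
481 * 280 = 134680 ≡ 714
714 * 950 = 678300 ≡ 268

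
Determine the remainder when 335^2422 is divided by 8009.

2422 in binary is 100101110110, i.e. 2422 = 2048 + 256 + 64 + 32 + 16 + 4 + 2.
335^1 ≡ 335 (mod 8009)
335^2 ≡ 335^2 = 112225 ≡ 99 (mod 8009)
335^4 ≡ 99^2 = 9801 ≡ 1792 (mod 8009)
335^8 ≡ 1792^2 = 3211264 ≡ 7664 (mod 8009)
335^16 ≡ 7664^2 = 58736896 ≡ 6899 (mod 8009)
335^32 ≡ 6899^2 = 47596201 ≡ 6723 (mod 8009)
335^64 ≡ 6723^2 = 45198729 ≡ 3942 (mod 8009)
335^128 ≡ 3942^2 = 15539364 ≡ 1904 (mod 8009)
335^256 ≡ 1904^2 = 3625216 ≡ 5148 (mod 8009)
335^512 ≡ 5148^2 = 26501904 ≡ 123 (mod 8009)
335^1024 ≡ 123^2 = 15129 ≡ 7120 (mod 8009)
335^2048 ≡ 7120^2 = 50694400 ≡ 5439 (mod 8009)
335^2422 = 335^2048 · 335^256 · 335^64 · 335^32 · 335^16 · 335^4 · 335^2 ≡ 5439 · 5148 · 3942 · 6723 · 6899 · 1792 · 99 (mod 8009).
Accumulate the product:
5439 · 5148 = 27999972 ≡ 508
508 · 3942 = 2002536 ≡ 286
286 · 6723 = 1922778 ≡ 618
618 · 6899 = 4263582 ≡ 2794
2794 · 1792 = 5006848 ≡ 1223
1223 · 99 = 121077 ≡ 942

942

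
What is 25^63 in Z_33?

By square-and-multiply:
63 in binary is 111111, i.e. 63 = 32 + 16 + 8 + 4 + 2 + 1.
25^1 ≡ 25 (mod 33)
25^2 ≡ 25^2 = 625 ≡ 31 (mod 33)
25^4 ≡ 31^2 = 961 ≡ 4 (mod 33)
25^8 ≡ 4^2 = 16 (mod 33)
25^16 ≡ 16^2 = 256 ≡ 25 (mod 33)
25^32 ≡ 25^2 = 625 ≡ 31 (mod 33)
25^63 = 25^32 · 25^16 · 25^8 · 25^4 · 25^2 · 25^1 ≡ 31 · 25 · 16 · 4 · 31 · 25 (mod 33).
Accumulate the product:
31 · 25 = 775 ≡ 16
16 · 16 = 256 ≡ 25
25 · 4 = 100 ≡ 1
1 · 31 = 31
31 · 25 = 775 ≡ 16

16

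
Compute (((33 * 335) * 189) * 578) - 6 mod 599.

33 * 335 = 11055 ≡ 273 (mod 599)
273 * 189 = 51597 ≡ 83 (mod 599)
83 * 578 = 47974 ≡ 54 (mod 599)
54 - 6 = 48

48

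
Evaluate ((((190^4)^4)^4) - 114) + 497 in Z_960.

(190)^4 ≡ 400 (mod 960)
(400)^4 ≡ 640 (mod 960)
(640)^4 ≡ 640 (mod 960)
640 - 114 = 526
526 + 497 = 1023 ≡ 63 (mod 960)

63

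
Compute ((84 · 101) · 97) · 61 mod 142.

130

84 · 101 = 8484 ≡ 106 (mod 142)
106 · 97 = 10282 ≡ 58 (mod 142)
58 · 61 = 3538 ≡ 130 (mod 142)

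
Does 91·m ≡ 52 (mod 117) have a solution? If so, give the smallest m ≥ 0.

7

gcd(91, 117) = 13, and 13 | 52, so solutions exist.
Divide through by 13: 7·m ≡ 4 mod 9.
7⁻¹ ≡ 4 (mod 9).
m ≡ 4·4 ≡ 7 (mod 9).
The smallest non-negative solution is m = 7.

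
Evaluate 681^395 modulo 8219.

2528

395 in binary is 110001011, i.e. 395 = 256 + 128 + 8 + 2 + 1.
681^1 ≡ 681 (mod 8219)
681^2 ≡ 681^2 = 463761 ≡ 3497 (mod 8219)
681^4 ≡ 3497^2 = 12229009 ≡ 7356 (mod 8219)
681^8 ≡ 7356^2 = 54110736 ≡ 5059 (mod 8219)
681^16 ≡ 5059^2 = 25593481 ≡ 7734 (mod 8219)
681^32 ≡ 7734^2 = 59814756 ≡ 5093 (mod 8219)
681^64 ≡ 5093^2 = 25938649 ≡ 7704 (mod 8219)
681^128 ≡ 7704^2 = 59351616 ≡ 2217 (mod 8219)
681^256 ≡ 2217^2 = 4915089 ≡ 127 (mod 8219)
681^395 = 681^256 * 681^128 * 681^8 * 681^2 * 681^1 ≡ 127 * 2217 * 5059 * 3497 * 681 (mod 8219).
Accumulate the product:
127 * 2217 = 281559 ≡ 2113
2113 * 5059 = 10689667 ≡ 4967
4967 * 3497 = 17369599 ≡ 2852
2852 * 681 = 1942212 ≡ 2528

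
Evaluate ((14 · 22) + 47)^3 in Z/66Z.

14 · 22 = 308 ≡ 44 (mod 66)
44 + 47 = 91 ≡ 25 (mod 66)
(25)^3 ≡ 49 (mod 66)

49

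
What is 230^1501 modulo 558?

230

1501 in binary is 10111011101, i.e. 1501 = 1024 + 256 + 128 + 64 + 16 + 8 + 4 + 1.
230^1 ≡ 230 (mod 558)
230^2 ≡ 230^2 = 52900 ≡ 448 (mod 558)
230^4 ≡ 448^2 = 200704 ≡ 382 (mod 558)
230^8 ≡ 382^2 = 145924 ≡ 286 (mod 558)
230^16 ≡ 286^2 = 81796 ≡ 328 (mod 558)
230^32 ≡ 328^2 = 107584 ≡ 448 (mod 558)
230^64 ≡ 448^2 = 200704 ≡ 382 (mod 558)
230^128 ≡ 382^2 = 145924 ≡ 286 (mod 558)
230^256 ≡ 286^2 = 81796 ≡ 328 (mod 558)
230^512 ≡ 328^2 = 107584 ≡ 448 (mod 558)
230^1024 ≡ 448^2 = 200704 ≡ 382 (mod 558)
230^1501 = 230^1024 · 230^256 · 230^128 · 230^64 · 230^16 · 230^8 · 230^4 · 230^1 ≡ 382 · 328 · 286 · 382 · 328 · 286 · 382 · 230 (mod 558).
Accumulate the product:
382 · 328 = 125296 ≡ 304
304 · 286 = 86944 ≡ 454
454 · 382 = 173428 ≡ 448
448 · 328 = 146944 ≡ 190
190 · 286 = 54340 ≡ 214
214 · 382 = 81748 ≡ 280
280 · 230 = 64400 ≡ 230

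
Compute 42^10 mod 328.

288

Using repeated squaring:
10 in binary is 1010, i.e. 10 = 8 + 2.
42^1 ≡ 42 (mod 328)
42^2 ≡ 42^2 = 1764 ≡ 124 (mod 328)
42^4 ≡ 124^2 = 15376 ≡ 288 (mod 328)
42^8 ≡ 288^2 = 82944 ≡ 288 (mod 328)
42^10 = 42^8 · 42^2 ≡ 288 · 124 (mod 328).
288 · 124 = 35712 ≡ 288 (mod 328).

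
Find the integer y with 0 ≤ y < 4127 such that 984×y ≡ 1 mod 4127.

2420

4127 = 4·984 + 191
984 = 5·191 + 29
191 = 6·29 + 17
29 = 1·17 + 12
17 = 1·12 + 5
12 = 2·5 + 2
5 = 2·2 + 1
2 = 2·1 + 0
gcd(984, 4127) = 1, so the inverse exists.
Bézout: 1 = 407·4127 − 1707·984.
So 984⁻¹ ≡ −1707 ≡ 2420 (mod 4127).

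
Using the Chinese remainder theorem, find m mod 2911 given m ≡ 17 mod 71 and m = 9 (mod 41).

2715

71⁻¹ mod 41: 71*26 ≡ 1 (mod 41), so 71⁻¹ ≡ 26.
m = 17 + 71*((9 − 17)*26 mod 41) = 17 + 71*38 = 2715.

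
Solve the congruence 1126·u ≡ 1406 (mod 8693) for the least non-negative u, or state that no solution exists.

974

gcd(1126, 8693) = 1, so a unique solution mod 8693 exists.
1126⁻¹ ≡ 3698 (mod 8693).
u ≡ 3698·1406 ≡ 974 (mod 8693).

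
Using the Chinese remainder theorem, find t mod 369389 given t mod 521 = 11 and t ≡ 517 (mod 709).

521⁻¹ mod 709: 521·577 ≡ 1 (mod 709), so 521⁻¹ ≡ 577.
t = 11 + 521·((517 − 11)·577 mod 709) = 11 + 521·563 = 293334.

293334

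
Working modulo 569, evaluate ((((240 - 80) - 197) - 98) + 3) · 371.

531

240 - 80 = 160
160 - 197 = -37 ≡ 532 (mod 569)
532 - 98 = 434
434 + 3 = 437
437 · 371 = 162127 ≡ 531 (mod 569)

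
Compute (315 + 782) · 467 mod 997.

838

315 + 782 = 1097 ≡ 100 (mod 997)
100 · 467 = 46700 ≡ 838 (mod 997)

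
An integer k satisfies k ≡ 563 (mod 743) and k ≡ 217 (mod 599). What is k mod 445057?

412928

743⁻¹ mod 599: 743×104 ≡ 1 (mod 599), so 743⁻¹ ≡ 104.
k = 563 + 743×((217 − 563)×104 mod 599) = 563 + 743×555 = 412928.
Check: 412928 mod 743 = 563, 412928 mod 599 = 217. ✓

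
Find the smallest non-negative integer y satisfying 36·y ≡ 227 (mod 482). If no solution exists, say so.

no solution

gcd(36, 482) = 2, and 2 does not divide 227.
So the congruence has no solution.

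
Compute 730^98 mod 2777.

98 in binary is 1100010, i.e. 98 = 64 + 32 + 2.
730^1 ≡ 730 (mod 2777)
730^2 ≡ 730^2 = 532900 ≡ 2493 (mod 2777)
730^4 ≡ 2493^2 = 6215049 ≡ 123 (mod 2777)
730^8 ≡ 123^2 = 15129 ≡ 1244 (mod 2777)
730^16 ≡ 1244^2 = 1547536 ≡ 747 (mod 2777)
730^32 ≡ 747^2 = 558009 ≡ 2609 (mod 2777)
730^64 ≡ 2609^2 = 6806881 ≡ 454 (mod 2777)
730^98 = 730^64 × 730^32 × 730^2 ≡ 454 × 2609 × 2493 (mod 2777).
Accumulate the product:
454 × 2609 = 1184486 ≡ 1484
1484 × 2493 = 3699612 ≡ 648

648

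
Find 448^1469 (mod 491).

By square-and-multiply:
1469 in binary is 10110111101, i.e. 1469 = 1024 + 256 + 128 + 32 + 16 + 8 + 4 + 1.
448^1 ≡ 448 (mod 491)
448^2 ≡ 448^2 = 200704 ≡ 376 (mod 491)
448^4 ≡ 376^2 = 141376 ≡ 459 (mod 491)
448^8 ≡ 459^2 = 210681 ≡ 42 (mod 491)
448^16 ≡ 42^2 = 1764 ≡ 291 (mod 491)
448^32 ≡ 291^2 = 84681 ≡ 229 (mod 491)
448^64 ≡ 229^2 = 52441 ≡ 395 (mod 491)
448^128 ≡ 395^2 = 156025 ≡ 378 (mod 491)
448^256 ≡ 378^2 = 142884 ≡ 3 (mod 491)
448^512 ≡ 3^2 = 9 (mod 491)
448^1024 ≡ 9^2 = 81 (mod 491)
448^1469 = 448^1024 × 448^256 × 448^128 × 448^32 × 448^16 × 448^8 × 448^4 × 448^1 ≡ 81 × 3 × 378 × 229 × 291 × 42 × 459 × 448 (mod 491).
Accumulate the product:
81 × 3 = 243
243 × 378 = 91854 ≡ 37
37 × 229 = 8473 ≡ 126
126 × 291 = 36666 ≡ 332
332 × 42 = 13944 ≡ 196
196 × 459 = 89964 ≡ 111
111 × 448 = 49728 ≡ 137

137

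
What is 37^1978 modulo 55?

9

1978 in binary is 11110111010, i.e. 1978 = 1024 + 512 + 256 + 128 + 32 + 16 + 8 + 2.
37^1 ≡ 37 (mod 55)
37^2 ≡ 37^2 = 1369 ≡ 49 (mod 55)
37^4 ≡ 49^2 = 2401 ≡ 36 (mod 55)
37^8 ≡ 36^2 = 1296 ≡ 31 (mod 55)
37^16 ≡ 31^2 = 961 ≡ 26 (mod 55)
37^32 ≡ 26^2 = 676 ≡ 16 (mod 55)
37^64 ≡ 16^2 = 256 ≡ 36 (mod 55)
37^128 ≡ 36^2 = 1296 ≡ 31 (mod 55)
37^256 ≡ 31^2 = 961 ≡ 26 (mod 55)
37^512 ≡ 26^2 = 676 ≡ 16 (mod 55)
37^1024 ≡ 16^2 = 256 ≡ 36 (mod 55)
37^1978 = 37^1024 × 37^512 × 37^256 × 37^128 × 37^32 × 37^16 × 37^8 × 37^2 ≡ 36 × 16 × 26 × 31 × 16 × 26 × 31 × 49 (mod 55).
Accumulate the product:
36 × 16 = 576 ≡ 26
26 × 26 = 676 ≡ 16
16 × 31 = 496 ≡ 1
1 × 16 = 16
16 × 26 = 416 ≡ 31
31 × 31 = 961 ≡ 26
26 × 49 = 1274 ≡ 9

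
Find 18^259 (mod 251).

61

By square-and-multiply:
259 in binary is 100000011, i.e. 259 = 256 + 2 + 1.
18^1 ≡ 18 (mod 251)
18^2 ≡ 18^2 = 324 ≡ 73 (mod 251)
18^4 ≡ 73^2 = 5329 ≡ 58 (mod 251)
18^8 ≡ 58^2 = 3364 ≡ 101 (mod 251)
18^16 ≡ 101^2 = 10201 ≡ 161 (mod 251)
18^32 ≡ 161^2 = 25921 ≡ 68 (mod 251)
18^64 ≡ 68^2 = 4624 ≡ 106 (mod 251)
18^128 ≡ 106^2 = 11236 ≡ 192 (mod 251)
18^256 ≡ 192^2 = 36864 ≡ 218 (mod 251)
18^259 = 18^256 · 18^2 · 18^1 ≡ 218 · 73 · 18 (mod 251).
Accumulate the product:
218 · 73 = 15914 ≡ 101
101 · 18 = 1818 ≡ 61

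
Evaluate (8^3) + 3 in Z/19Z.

2

(8)^3 ≡ 18 (mod 19)
18 + 3 = 21 ≡ 2 (mod 19)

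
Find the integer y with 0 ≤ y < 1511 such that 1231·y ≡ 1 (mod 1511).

599

1511 = 1·1231 + 280
1231 = 4·280 + 111
280 = 2·111 + 58
111 = 1·58 + 53
58 = 1·53 + 5
53 = 10·5 + 3
5 = 1·3 + 2
3 = 1·2 + 1
2 = 2·1 + 0
gcd(1231, 1511) = 1, so the inverse exists.
Bézout: 1 = −488·1511 + 599·1231.
So 1231⁻¹ ≡ 599 (mod 1511).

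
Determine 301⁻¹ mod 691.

By the extended Euclidean algorithm:
691 = 2×301 + 89
301 = 3×89 + 34
89 = 2×34 + 21
34 = 1×21 + 13
21 = 1×13 + 8
13 = 1×8 + 5
8 = 1×5 + 3
5 = 1×3 + 2
3 = 1×2 + 1
2 = 2×1 + 0
gcd(301, 691) = 1, so the inverse exists.
Back-substitute for 1:
1 = 1×3 − 1×2
  = −1×5 + 2×3
  = 2×8 − 3×5
  = −3×13 + 5×8
  = 5×21 − 8×13
  = −8×34 + 13×21
  = 13×89 − 34×34
  = −34×301 + 115×89
  = 115×691 − 264×301
So 301⁻¹ ≡ −264 ≡ 427 (mod 691).

427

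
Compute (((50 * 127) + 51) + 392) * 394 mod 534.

50 * 127 = 6350 ≡ 476 (mod 534)
476 + 51 = 527
527 + 392 = 919 ≡ 385 (mod 534)
385 * 394 = 151690 ≡ 34 (mod 534)

34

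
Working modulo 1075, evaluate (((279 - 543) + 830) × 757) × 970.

240

279 - 543 = -264 ≡ 811 (mod 1075)
811 + 830 = 1641 ≡ 566 (mod 1075)
566 × 757 = 428462 ≡ 612 (mod 1075)
612 × 970 = 593640 ≡ 240 (mod 1075)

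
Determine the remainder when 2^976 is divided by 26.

Compute successive squares:
976 in binary is 1111010000, i.e. 976 = 512 + 256 + 128 + 64 + 16.
2^1 ≡ 2 (mod 26)
2^2 ≡ 2^2 = 4 (mod 26)
2^4 ≡ 4^2 = 16 (mod 26)
2^8 ≡ 16^2 = 256 ≡ 22 (mod 26)
2^16 ≡ 22^2 = 484 ≡ 16 (mod 26)
2^32 ≡ 16^2 = 256 ≡ 22 (mod 26)
2^64 ≡ 22^2 = 484 ≡ 16 (mod 26)
2^128 ≡ 16^2 = 256 ≡ 22 (mod 26)
2^256 ≡ 22^2 = 484 ≡ 16 (mod 26)
2^512 ≡ 16^2 = 256 ≡ 22 (mod 26)
2^976 = 2^512 · 2^256 · 2^128 · 2^64 · 2^16 ≡ 22 · 16 · 22 · 16 · 16 (mod 26).
Accumulate the product:
22 · 16 = 352 ≡ 14
14 · 22 = 308 ≡ 22
22 · 16 = 352 ≡ 14
14 · 16 = 224 ≡ 16

16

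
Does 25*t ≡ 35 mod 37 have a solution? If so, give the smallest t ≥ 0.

31

gcd(25, 37) = 1, so a unique solution mod 37 exists.
25⁻¹ ≡ 3 (mod 37).
t ≡ 3*35 ≡ 31 (mod 37).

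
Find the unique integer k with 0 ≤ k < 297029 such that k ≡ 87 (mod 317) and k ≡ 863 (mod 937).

137665

317⁻¹ mod 937: 317×201 ≡ 1 (mod 937), so 317⁻¹ ≡ 201.
k = 87 + 317×((863 − 87)×201 mod 937) = 87 + 317×434 = 137665.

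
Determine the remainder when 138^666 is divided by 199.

114

Compute successive squares:
666 in binary is 1010011010, i.e. 666 = 512 + 128 + 16 + 8 + 2.
138^1 ≡ 138 (mod 199)
138^2 ≡ 138^2 = 19044 ≡ 139 (mod 199)
138^4 ≡ 139^2 = 19321 ≡ 18 (mod 199)
138^8 ≡ 18^2 = 324 ≡ 125 (mod 199)
138^16 ≡ 125^2 = 15625 ≡ 103 (mod 199)
138^32 ≡ 103^2 = 10609 ≡ 62 (mod 199)
138^64 ≡ 62^2 = 3844 ≡ 63 (mod 199)
138^128 ≡ 63^2 = 3969 ≡ 188 (mod 199)
138^256 ≡ 188^2 = 35344 ≡ 121 (mod 199)
138^512 ≡ 121^2 = 14641 ≡ 114 (mod 199)
138^666 = 138^512 · 138^128 · 138^16 · 138^8 · 138^2 ≡ 114 · 188 · 103 · 125 · 139 (mod 199).
Accumulate the product:
114 · 188 = 21432 ≡ 139
139 · 103 = 14317 ≡ 188
188 · 125 = 23500 ≡ 18
18 · 139 = 2502 ≡ 114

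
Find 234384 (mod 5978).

234384 = 39*5978 + 1242, so 234384 ≡ 1242 (mod 5978).

1242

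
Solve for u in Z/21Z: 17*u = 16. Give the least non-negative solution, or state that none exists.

gcd(17, 21) = 1, so a unique solution mod 21 exists.
17⁻¹ ≡ 5 (mod 21).
u ≡ 5*16 ≡ 17 (mod 21).

17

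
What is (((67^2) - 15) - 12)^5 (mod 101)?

(67)^2 ≡ 45 (mod 101)
45 - 15 = 30
30 - 12 = 18
(18)^5 ≡ 60 (mod 101)

60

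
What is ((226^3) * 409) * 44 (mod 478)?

80

(226)^3 ≡ 432 (mod 478)
432 * 409 = 176688 ≡ 306 (mod 478)
306 * 44 = 13464 ≡ 80 (mod 478)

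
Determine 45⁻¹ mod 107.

88

By the extended Euclidean algorithm:
107 = 2*45 + 17
45 = 2*17 + 11
17 = 1*11 + 6
11 = 1*6 + 5
6 = 1*5 + 1
5 = 5*1 + 0
gcd(45, 107) = 1, so the inverse exists.
Bézout: 1 = 8*107 − 19*45.
So 45⁻¹ ≡ −19 ≡ 88 (mod 107).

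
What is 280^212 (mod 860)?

140

Using repeated squaring:
280^1 ≡ 280 (mod 860)
280^2 ≡ 280^2 = 78400 ≡ 140 (mod 860)
280^4 ≡ 140^2 = 19600 ≡ 680 (mod 860)
280^8 ≡ 680^2 = 462400 ≡ 580 (mod 860)
280^16 ≡ 580^2 = 336400 ≡ 140 (mod 860)
280^32 ≡ 140^2 = 19600 ≡ 680 (mod 860)
280^64 ≡ 680^2 = 462400 ≡ 580 (mod 860)
280^128 ≡ 580^2 = 336400 ≡ 140 (mod 860)
280^212 = 280^128 · 280^64 · 280^16 · 280^4 ≡ 140 · 580 · 140 · 680 (mod 860).
Accumulate the product:
140 · 580 = 81200 ≡ 360
360 · 140 = 50400 ≡ 520
520 · 680 = 353600 ≡ 140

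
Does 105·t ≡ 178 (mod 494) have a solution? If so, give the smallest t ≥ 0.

204

gcd(105, 494) = 1, so a unique solution mod 494 exists.
105⁻¹ ≡ 287 (mod 494).
t ≡ 287·178 ≡ 204 (mod 494).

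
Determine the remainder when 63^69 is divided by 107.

By square-and-multiply:
69 in binary is 1000101, i.e. 69 = 64 + 4 + 1.
63^1 ≡ 63 (mod 107)
63^2 ≡ 63^2 = 3969 ≡ 10 (mod 107)
63^4 ≡ 10^2 = 100 (mod 107)
63^8 ≡ 100^2 = 10000 ≡ 49 (mod 107)
63^16 ≡ 49^2 = 2401 ≡ 47 (mod 107)
63^32 ≡ 47^2 = 2209 ≡ 69 (mod 107)
63^64 ≡ 69^2 = 4761 ≡ 53 (mod 107)
63^69 = 63^64 * 63^4 * 63^1 ≡ 53 * 100 * 63 (mod 107).
Accumulate the product:
53 * 100 = 5300 ≡ 57
57 * 63 = 3591 ≡ 60

60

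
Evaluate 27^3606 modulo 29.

Compute successive squares:
3606 in binary is 111000010110, i.e. 3606 = 2048 + 1024 + 512 + 16 + 4 + 2.
27^1 ≡ 27 (mod 29)
27^2 ≡ 27^2 = 729 ≡ 4 (mod 29)
27^4 ≡ 4^2 = 16 (mod 29)
27^8 ≡ 16^2 = 256 ≡ 24 (mod 29)
27^16 ≡ 24^2 = 576 ≡ 25 (mod 29)
27^32 ≡ 25^2 = 625 ≡ 16 (mod 29)
27^64 ≡ 16^2 = 256 ≡ 24 (mod 29)
27^128 ≡ 24^2 = 576 ≡ 25 (mod 29)
27^256 ≡ 25^2 = 625 ≡ 16 (mod 29)
27^512 ≡ 16^2 = 256 ≡ 24 (mod 29)
27^1024 ≡ 24^2 = 576 ≡ 25 (mod 29)
27^2048 ≡ 25^2 = 625 ≡ 16 (mod 29)
27^3606 = 27^2048 · 27^1024 · 27^512 · 27^16 · 27^4 · 27^2 ≡ 16 · 25 · 24 · 25 · 16 · 4 (mod 29).
Accumulate the product:
16 · 25 = 400 ≡ 23
23 · 24 = 552 ≡ 1
1 · 25 = 25
25 · 16 = 400 ≡ 23
23 · 4 = 92 ≡ 5

5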